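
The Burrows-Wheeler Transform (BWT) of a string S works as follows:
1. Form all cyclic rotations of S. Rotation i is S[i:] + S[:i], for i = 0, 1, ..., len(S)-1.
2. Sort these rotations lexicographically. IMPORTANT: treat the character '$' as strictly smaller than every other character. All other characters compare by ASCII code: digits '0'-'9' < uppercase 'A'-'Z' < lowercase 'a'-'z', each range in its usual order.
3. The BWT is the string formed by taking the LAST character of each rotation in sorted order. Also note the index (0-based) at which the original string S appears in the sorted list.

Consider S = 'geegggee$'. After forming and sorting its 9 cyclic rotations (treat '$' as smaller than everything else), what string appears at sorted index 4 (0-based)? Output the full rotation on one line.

Answer: egggee$ge

Derivation:
All 9 rotations (rotation i = S[i:]+S[:i]):
  rot[0] = geegggee$
  rot[1] = eegggee$g
  rot[2] = egggee$ge
  rot[3] = gggee$gee
  rot[4] = ggee$geeg
  rot[5] = gee$geegg
  rot[6] = ee$geeggg
  rot[7] = e$geeggge
  rot[8] = $geegggee
Sorted (with $ < everything):
  sorted[0] = $geegggee
  sorted[1] = e$geeggge
  sorted[2] = ee$geeggg
  sorted[3] = eegggee$g
  sorted[4] = egggee$ge
  sorted[5] = gee$geegg
  sorted[6] = geegggee$
  sorted[7] = ggee$geeg
  sorted[8] = gggee$gee
sorted[4] = egggee$ge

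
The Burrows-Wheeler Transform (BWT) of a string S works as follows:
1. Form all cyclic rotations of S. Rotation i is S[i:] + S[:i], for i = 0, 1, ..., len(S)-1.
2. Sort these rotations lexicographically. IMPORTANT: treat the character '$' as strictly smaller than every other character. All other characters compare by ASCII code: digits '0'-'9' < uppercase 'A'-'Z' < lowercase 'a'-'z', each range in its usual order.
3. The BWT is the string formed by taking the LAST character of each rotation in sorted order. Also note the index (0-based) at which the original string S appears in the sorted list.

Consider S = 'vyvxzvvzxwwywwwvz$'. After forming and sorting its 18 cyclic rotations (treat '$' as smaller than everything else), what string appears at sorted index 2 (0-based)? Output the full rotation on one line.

All 18 rotations (rotation i = S[i:]+S[:i]):
  rot[0] = vyvxzvvzxwwywwwvz$
  rot[1] = yvxzvvzxwwywwwvz$v
  rot[2] = vxzvvzxwwywwwvz$vy
  rot[3] = xzvvzxwwywwwvz$vyv
  rot[4] = zvvzxwwywwwvz$vyvx
  rot[5] = vvzxwwywwwvz$vyvxz
  rot[6] = vzxwwywwwvz$vyvxzv
  rot[7] = zxwwywwwvz$vyvxzvv
  rot[8] = xwwywwwvz$vyvxzvvz
  rot[9] = wwywwwvz$vyvxzvvzx
  rot[10] = wywwwvz$vyvxzvvzxw
  rot[11] = ywwwvz$vyvxzvvzxww
  rot[12] = wwwvz$vyvxzvvzxwwy
  rot[13] = wwvz$vyvxzvvzxwwyw
  rot[14] = wvz$vyvxzvvzxwwyww
  rot[15] = vz$vyvxzvvzxwwywww
  rot[16] = z$vyvxzvvzxwwywwwv
  rot[17] = $vyvxzvvzxwwywwwvz
Sorted (with $ < everything):
  sorted[0] = $vyvxzvvzxwwywwwvz
  sorted[1] = vvzxwwywwwvz$vyvxz
  sorted[2] = vxzvvzxwwywwwvz$vy
  sorted[3] = vyvxzvvzxwwywwwvz$
  sorted[4] = vz$vyvxzvvzxwwywww
  sorted[5] = vzxwwywwwvz$vyvxzv
  sorted[6] = wvz$vyvxzvvzxwwyww
  sorted[7] = wwvz$vyvxzvvzxwwyw
  sorted[8] = wwwvz$vyvxzvvzxwwy
  sorted[9] = wwywwwvz$vyvxzvvzx
  sorted[10] = wywwwvz$vyvxzvvzxw
  sorted[11] = xwwywwwvz$vyvxzvvz
  sorted[12] = xzvvzxwwywwwvz$vyv
  sorted[13] = yvxzvvzxwwywwwvz$v
  sorted[14] = ywwwvz$vyvxzvvzxww
  sorted[15] = z$vyvxzvvzxwwywwwv
  sorted[16] = zvvzxwwywwwvz$vyvx
  sorted[17] = zxwwywwwvz$vyvxzvv
sorted[2] = vxzvvzxwwywwwvz$vy

Answer: vxzvvzxwwywwwvz$vy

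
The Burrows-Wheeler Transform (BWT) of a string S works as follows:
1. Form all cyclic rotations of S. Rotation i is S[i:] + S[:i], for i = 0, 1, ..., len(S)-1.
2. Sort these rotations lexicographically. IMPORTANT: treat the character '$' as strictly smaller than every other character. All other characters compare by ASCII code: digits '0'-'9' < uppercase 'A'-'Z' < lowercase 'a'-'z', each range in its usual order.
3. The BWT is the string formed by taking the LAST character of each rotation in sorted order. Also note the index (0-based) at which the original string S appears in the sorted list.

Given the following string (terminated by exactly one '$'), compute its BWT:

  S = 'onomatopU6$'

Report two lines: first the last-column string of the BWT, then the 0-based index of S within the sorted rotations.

Answer: 6Upmoon$toa
7

Derivation:
All 11 rotations (rotation i = S[i:]+S[:i]):
  rot[0] = onomatopU6$
  rot[1] = nomatopU6$o
  rot[2] = omatopU6$on
  rot[3] = matopU6$ono
  rot[4] = atopU6$onom
  rot[5] = topU6$onoma
  rot[6] = opU6$onomat
  rot[7] = pU6$onomato
  rot[8] = U6$onomatop
  rot[9] = 6$onomatopU
  rot[10] = $onomatopU6
Sorted (with $ < everything):
  sorted[0] = $onomatopU6  (last char: '6')
  sorted[1] = 6$onomatopU  (last char: 'U')
  sorted[2] = U6$onomatop  (last char: 'p')
  sorted[3] = atopU6$onom  (last char: 'm')
  sorted[4] = matopU6$ono  (last char: 'o')
  sorted[5] = nomatopU6$o  (last char: 'o')
  sorted[6] = omatopU6$on  (last char: 'n')
  sorted[7] = onomatopU6$  (last char: '$')
  sorted[8] = opU6$onomat  (last char: 't')
  sorted[9] = pU6$onomato  (last char: 'o')
  sorted[10] = topU6$onoma  (last char: 'a')
Last column: 6Upmoon$toa
Original string S is at sorted index 7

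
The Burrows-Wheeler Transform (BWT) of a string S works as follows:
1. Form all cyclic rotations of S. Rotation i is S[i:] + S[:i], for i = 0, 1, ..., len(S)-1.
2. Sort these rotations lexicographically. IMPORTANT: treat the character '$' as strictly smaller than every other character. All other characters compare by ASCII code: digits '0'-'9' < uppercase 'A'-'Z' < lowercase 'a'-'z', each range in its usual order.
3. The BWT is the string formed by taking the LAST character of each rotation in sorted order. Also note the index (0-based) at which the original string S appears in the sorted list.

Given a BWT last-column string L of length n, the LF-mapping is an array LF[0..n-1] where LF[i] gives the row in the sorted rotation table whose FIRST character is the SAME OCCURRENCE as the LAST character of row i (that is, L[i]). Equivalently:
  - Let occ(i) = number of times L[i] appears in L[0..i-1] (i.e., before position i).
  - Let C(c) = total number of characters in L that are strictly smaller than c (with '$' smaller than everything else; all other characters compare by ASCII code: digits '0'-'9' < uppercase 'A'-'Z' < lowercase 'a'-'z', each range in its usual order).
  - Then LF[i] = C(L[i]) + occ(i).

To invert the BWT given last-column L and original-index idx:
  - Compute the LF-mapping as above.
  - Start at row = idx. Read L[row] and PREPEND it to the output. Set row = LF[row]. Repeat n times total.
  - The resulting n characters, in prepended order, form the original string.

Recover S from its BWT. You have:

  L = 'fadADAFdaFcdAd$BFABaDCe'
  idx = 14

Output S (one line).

LF mapping: 22 13 17 1 8 2 10 18 14 11 16 19 3 20 0 5 12 4 6 15 9 7 21
Walk LF starting at row 14, prepending L[row]:
  step 1: row=14, L[14]='$', prepend. Next row=LF[14]=0
  step 2: row=0, L[0]='f', prepend. Next row=LF[0]=22
  step 3: row=22, L[22]='e', prepend. Next row=LF[22]=21
  step 4: row=21, L[21]='C', prepend. Next row=LF[21]=7
  step 5: row=7, L[7]='d', prepend. Next row=LF[7]=18
  step 6: row=18, L[18]='B', prepend. Next row=LF[18]=6
  step 7: row=6, L[6]='F', prepend. Next row=LF[6]=10
  step 8: row=10, L[10]='c', prepend. Next row=LF[10]=16
  step 9: row=16, L[16]='F', prepend. Next row=LF[16]=12
  step 10: row=12, L[12]='A', prepend. Next row=LF[12]=3
  step 11: row=3, L[3]='A', prepend. Next row=LF[3]=1
  step 12: row=1, L[1]='a', prepend. Next row=LF[1]=13
  step 13: row=13, L[13]='d', prepend. Next row=LF[13]=20
  step 14: row=20, L[20]='D', prepend. Next row=LF[20]=9
  step 15: row=9, L[9]='F', prepend. Next row=LF[9]=11
  step 16: row=11, L[11]='d', prepend. Next row=LF[11]=19
  step 17: row=19, L[19]='a', prepend. Next row=LF[19]=15
  step 18: row=15, L[15]='B', prepend. Next row=LF[15]=5
  step 19: row=5, L[5]='A', prepend. Next row=LF[5]=2
  step 20: row=2, L[2]='d', prepend. Next row=LF[2]=17
  step 21: row=17, L[17]='A', prepend. Next row=LF[17]=4
  step 22: row=4, L[4]='D', prepend. Next row=LF[4]=8
  step 23: row=8, L[8]='a', prepend. Next row=LF[8]=14
Reversed output: aDAdABadFDdaAAFcFBdCef$

Answer: aDAdABadFDdaAAFcFBdCef$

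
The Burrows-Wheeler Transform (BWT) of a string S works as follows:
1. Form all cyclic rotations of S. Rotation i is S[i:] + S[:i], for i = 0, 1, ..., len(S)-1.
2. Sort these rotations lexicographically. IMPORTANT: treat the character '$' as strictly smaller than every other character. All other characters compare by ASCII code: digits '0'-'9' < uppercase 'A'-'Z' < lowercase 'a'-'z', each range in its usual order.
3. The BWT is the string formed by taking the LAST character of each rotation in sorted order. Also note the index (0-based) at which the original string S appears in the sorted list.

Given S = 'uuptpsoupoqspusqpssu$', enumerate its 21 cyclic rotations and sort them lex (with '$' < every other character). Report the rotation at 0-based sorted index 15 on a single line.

Answer: tpsoupoqspusqpssu$uup

Derivation:
All 21 rotations (rotation i = S[i:]+S[:i]):
  rot[0] = uuptpsoupoqspusqpssu$
  rot[1] = uptpsoupoqspusqpssu$u
  rot[2] = ptpsoupoqspusqpssu$uu
  rot[3] = tpsoupoqspusqpssu$uup
  rot[4] = psoupoqspusqpssu$uupt
  rot[5] = soupoqspusqpssu$uuptp
  rot[6] = oupoqspusqpssu$uuptps
  rot[7] = upoqspusqpssu$uuptpso
  rot[8] = poqspusqpssu$uuptpsou
  rot[9] = oqspusqpssu$uuptpsoup
  rot[10] = qspusqpssu$uuptpsoupo
  rot[11] = spusqpssu$uuptpsoupoq
  rot[12] = pusqpssu$uuptpsoupoqs
  rot[13] = usqpssu$uuptpsoupoqsp
  rot[14] = sqpssu$uuptpsoupoqspu
  rot[15] = qpssu$uuptpsoupoqspus
  rot[16] = pssu$uuptpsoupoqspusq
  rot[17] = ssu$uuptpsoupoqspusqp
  rot[18] = su$uuptpsoupoqspusqps
  rot[19] = u$uuptpsoupoqspusqpss
  rot[20] = $uuptpsoupoqspusqpssu
Sorted (with $ < everything):
  sorted[0] = $uuptpsoupoqspusqpssu
  sorted[1] = oqspusqpssu$uuptpsoup
  sorted[2] = oupoqspusqpssu$uuptps
  sorted[3] = poqspusqpssu$uuptpsou
  sorted[4] = psoupoqspusqpssu$uupt
  sorted[5] = pssu$uuptpsoupoqspusq
  sorted[6] = ptpsoupoqspusqpssu$uu
  sorted[7] = pusqpssu$uuptpsoupoqs
  sorted[8] = qpssu$uuptpsoupoqspus
  sorted[9] = qspusqpssu$uuptpsoupo
  sorted[10] = soupoqspusqpssu$uuptp
  sorted[11] = spusqpssu$uuptpsoupoq
  sorted[12] = sqpssu$uuptpsoupoqspu
  sorted[13] = ssu$uuptpsoupoqspusqp
  sorted[14] = su$uuptpsoupoqspusqps
  sorted[15] = tpsoupoqspusqpssu$uup
  sorted[16] = u$uuptpsoupoqspusqpss
  sorted[17] = upoqspusqpssu$uuptpso
  sorted[18] = uptpsoupoqspusqpssu$u
  sorted[19] = usqpssu$uuptpsoupoqsp
  sorted[20] = uuptpsoupoqspusqpssu$
sorted[15] = tpsoupoqspusqpssu$uup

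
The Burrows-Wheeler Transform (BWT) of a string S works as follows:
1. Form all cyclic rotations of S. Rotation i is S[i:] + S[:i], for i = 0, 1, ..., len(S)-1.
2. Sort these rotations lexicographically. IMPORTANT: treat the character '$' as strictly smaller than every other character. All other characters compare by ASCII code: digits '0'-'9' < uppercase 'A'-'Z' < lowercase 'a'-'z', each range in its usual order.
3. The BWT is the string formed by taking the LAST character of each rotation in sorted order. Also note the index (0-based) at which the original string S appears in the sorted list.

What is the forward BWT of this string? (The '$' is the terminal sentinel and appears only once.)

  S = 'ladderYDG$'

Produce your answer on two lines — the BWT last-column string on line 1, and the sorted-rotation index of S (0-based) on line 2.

Answer: GYDrladd$e
8

Derivation:
All 10 rotations (rotation i = S[i:]+S[:i]):
  rot[0] = ladderYDG$
  rot[1] = adderYDG$l
  rot[2] = dderYDG$la
  rot[3] = derYDG$lad
  rot[4] = erYDG$ladd
  rot[5] = rYDG$ladde
  rot[6] = YDG$ladder
  rot[7] = DG$ladderY
  rot[8] = G$ladderYD
  rot[9] = $ladderYDG
Sorted (with $ < everything):
  sorted[0] = $ladderYDG  (last char: 'G')
  sorted[1] = DG$ladderY  (last char: 'Y')
  sorted[2] = G$ladderYD  (last char: 'D')
  sorted[3] = YDG$ladder  (last char: 'r')
  sorted[4] = adderYDG$l  (last char: 'l')
  sorted[5] = dderYDG$la  (last char: 'a')
  sorted[6] = derYDG$lad  (last char: 'd')
  sorted[7] = erYDG$ladd  (last char: 'd')
  sorted[8] = ladderYDG$  (last char: '$')
  sorted[9] = rYDG$ladde  (last char: 'e')
Last column: GYDrladd$e
Original string S is at sorted index 8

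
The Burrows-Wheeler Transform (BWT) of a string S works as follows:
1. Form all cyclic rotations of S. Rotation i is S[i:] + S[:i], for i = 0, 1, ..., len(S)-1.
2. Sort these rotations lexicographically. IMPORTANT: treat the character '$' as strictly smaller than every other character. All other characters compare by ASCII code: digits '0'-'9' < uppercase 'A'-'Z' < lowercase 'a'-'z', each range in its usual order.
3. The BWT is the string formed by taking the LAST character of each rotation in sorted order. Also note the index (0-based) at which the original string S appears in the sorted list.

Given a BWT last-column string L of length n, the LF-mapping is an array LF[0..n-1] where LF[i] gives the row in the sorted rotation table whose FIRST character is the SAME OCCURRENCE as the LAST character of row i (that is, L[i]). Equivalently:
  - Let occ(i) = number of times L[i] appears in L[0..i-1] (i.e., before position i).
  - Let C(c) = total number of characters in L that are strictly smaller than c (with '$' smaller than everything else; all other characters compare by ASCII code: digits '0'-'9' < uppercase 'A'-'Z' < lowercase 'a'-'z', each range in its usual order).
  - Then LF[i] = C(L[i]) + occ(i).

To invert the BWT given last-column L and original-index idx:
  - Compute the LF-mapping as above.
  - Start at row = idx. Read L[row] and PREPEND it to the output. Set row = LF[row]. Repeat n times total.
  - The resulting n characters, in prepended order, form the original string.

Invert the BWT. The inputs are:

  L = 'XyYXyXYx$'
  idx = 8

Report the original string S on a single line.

Answer: yYXXYxyX$

Derivation:
LF mapping: 1 7 4 2 8 3 5 6 0
Walk LF starting at row 8, prepending L[row]:
  step 1: row=8, L[8]='$', prepend. Next row=LF[8]=0
  step 2: row=0, L[0]='X', prepend. Next row=LF[0]=1
  step 3: row=1, L[1]='y', prepend. Next row=LF[1]=7
  step 4: row=7, L[7]='x', prepend. Next row=LF[7]=6
  step 5: row=6, L[6]='Y', prepend. Next row=LF[6]=5
  step 6: row=5, L[5]='X', prepend. Next row=LF[5]=3
  step 7: row=3, L[3]='X', prepend. Next row=LF[3]=2
  step 8: row=2, L[2]='Y', prepend. Next row=LF[2]=4
  step 9: row=4, L[4]='y', prepend. Next row=LF[4]=8
Reversed output: yYXXYxyX$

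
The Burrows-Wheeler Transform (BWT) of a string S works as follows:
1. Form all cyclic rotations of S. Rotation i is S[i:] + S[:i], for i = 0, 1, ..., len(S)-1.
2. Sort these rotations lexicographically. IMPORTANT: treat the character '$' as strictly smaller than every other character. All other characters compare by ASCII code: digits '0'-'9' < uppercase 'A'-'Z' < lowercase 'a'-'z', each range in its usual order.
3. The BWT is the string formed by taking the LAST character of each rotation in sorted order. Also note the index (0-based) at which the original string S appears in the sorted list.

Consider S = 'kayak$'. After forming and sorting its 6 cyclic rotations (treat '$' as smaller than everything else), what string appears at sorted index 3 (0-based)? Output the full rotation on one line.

All 6 rotations (rotation i = S[i:]+S[:i]):
  rot[0] = kayak$
  rot[1] = ayak$k
  rot[2] = yak$ka
  rot[3] = ak$kay
  rot[4] = k$kaya
  rot[5] = $kayak
Sorted (with $ < everything):
  sorted[0] = $kayak
  sorted[1] = ak$kay
  sorted[2] = ayak$k
  sorted[3] = k$kaya
  sorted[4] = kayak$
  sorted[5] = yak$ka
sorted[3] = k$kaya

Answer: k$kaya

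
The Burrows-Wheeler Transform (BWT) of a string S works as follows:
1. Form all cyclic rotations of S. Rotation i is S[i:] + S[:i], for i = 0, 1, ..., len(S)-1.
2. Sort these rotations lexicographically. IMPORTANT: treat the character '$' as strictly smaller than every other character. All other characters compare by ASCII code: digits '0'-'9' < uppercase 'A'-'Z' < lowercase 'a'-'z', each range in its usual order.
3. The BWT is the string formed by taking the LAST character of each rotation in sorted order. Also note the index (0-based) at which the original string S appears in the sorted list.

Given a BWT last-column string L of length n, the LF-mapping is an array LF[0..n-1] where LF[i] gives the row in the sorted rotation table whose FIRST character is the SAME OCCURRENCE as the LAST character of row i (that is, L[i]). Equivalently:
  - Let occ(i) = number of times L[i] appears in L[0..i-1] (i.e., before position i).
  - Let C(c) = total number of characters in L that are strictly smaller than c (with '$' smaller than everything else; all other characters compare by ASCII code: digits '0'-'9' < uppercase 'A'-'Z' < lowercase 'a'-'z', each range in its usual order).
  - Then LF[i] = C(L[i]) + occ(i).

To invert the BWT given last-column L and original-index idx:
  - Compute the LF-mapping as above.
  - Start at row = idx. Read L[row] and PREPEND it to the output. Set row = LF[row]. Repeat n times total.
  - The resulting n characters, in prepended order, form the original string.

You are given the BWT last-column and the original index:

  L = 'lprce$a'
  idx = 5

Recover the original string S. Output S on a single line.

Answer: parcel$

Derivation:
LF mapping: 4 5 6 2 3 0 1
Walk LF starting at row 5, prepending L[row]:
  step 1: row=5, L[5]='$', prepend. Next row=LF[5]=0
  step 2: row=0, L[0]='l', prepend. Next row=LF[0]=4
  step 3: row=4, L[4]='e', prepend. Next row=LF[4]=3
  step 4: row=3, L[3]='c', prepend. Next row=LF[3]=2
  step 5: row=2, L[2]='r', prepend. Next row=LF[2]=6
  step 6: row=6, L[6]='a', prepend. Next row=LF[6]=1
  step 7: row=1, L[1]='p', prepend. Next row=LF[1]=5
Reversed output: parcel$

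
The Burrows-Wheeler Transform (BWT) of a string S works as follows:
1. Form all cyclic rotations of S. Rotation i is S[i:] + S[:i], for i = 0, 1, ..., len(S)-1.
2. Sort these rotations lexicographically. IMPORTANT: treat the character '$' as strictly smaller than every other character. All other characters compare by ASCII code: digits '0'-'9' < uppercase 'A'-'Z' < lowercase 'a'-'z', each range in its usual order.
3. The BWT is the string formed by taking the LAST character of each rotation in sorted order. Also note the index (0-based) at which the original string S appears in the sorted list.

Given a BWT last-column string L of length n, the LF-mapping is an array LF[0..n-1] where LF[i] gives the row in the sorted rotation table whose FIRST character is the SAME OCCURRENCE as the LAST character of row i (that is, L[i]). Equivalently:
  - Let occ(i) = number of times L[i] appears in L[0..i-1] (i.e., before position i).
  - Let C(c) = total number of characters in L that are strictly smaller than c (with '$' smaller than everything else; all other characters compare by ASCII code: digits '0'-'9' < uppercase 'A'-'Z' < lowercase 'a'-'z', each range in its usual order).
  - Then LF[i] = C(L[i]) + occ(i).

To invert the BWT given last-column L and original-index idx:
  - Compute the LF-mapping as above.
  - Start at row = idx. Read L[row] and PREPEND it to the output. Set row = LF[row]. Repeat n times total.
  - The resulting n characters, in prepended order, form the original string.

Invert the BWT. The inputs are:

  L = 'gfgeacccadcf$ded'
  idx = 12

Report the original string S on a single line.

Answer: facceccddgadfeg$

Derivation:
LF mapping: 14 12 15 10 1 3 4 5 2 7 6 13 0 8 11 9
Walk LF starting at row 12, prepending L[row]:
  step 1: row=12, L[12]='$', prepend. Next row=LF[12]=0
  step 2: row=0, L[0]='g', prepend. Next row=LF[0]=14
  step 3: row=14, L[14]='e', prepend. Next row=LF[14]=11
  step 4: row=11, L[11]='f', prepend. Next row=LF[11]=13
  step 5: row=13, L[13]='d', prepend. Next row=LF[13]=8
  step 6: row=8, L[8]='a', prepend. Next row=LF[8]=2
  step 7: row=2, L[2]='g', prepend. Next row=LF[2]=15
  step 8: row=15, L[15]='d', prepend. Next row=LF[15]=9
  step 9: row=9, L[9]='d', prepend. Next row=LF[9]=7
  step 10: row=7, L[7]='c', prepend. Next row=LF[7]=5
  step 11: row=5, L[5]='c', prepend. Next row=LF[5]=3
  step 12: row=3, L[3]='e', prepend. Next row=LF[3]=10
  step 13: row=10, L[10]='c', prepend. Next row=LF[10]=6
  step 14: row=6, L[6]='c', prepend. Next row=LF[6]=4
  step 15: row=4, L[4]='a', prepend. Next row=LF[4]=1
  step 16: row=1, L[1]='f', prepend. Next row=LF[1]=12
Reversed output: facceccddgadfeg$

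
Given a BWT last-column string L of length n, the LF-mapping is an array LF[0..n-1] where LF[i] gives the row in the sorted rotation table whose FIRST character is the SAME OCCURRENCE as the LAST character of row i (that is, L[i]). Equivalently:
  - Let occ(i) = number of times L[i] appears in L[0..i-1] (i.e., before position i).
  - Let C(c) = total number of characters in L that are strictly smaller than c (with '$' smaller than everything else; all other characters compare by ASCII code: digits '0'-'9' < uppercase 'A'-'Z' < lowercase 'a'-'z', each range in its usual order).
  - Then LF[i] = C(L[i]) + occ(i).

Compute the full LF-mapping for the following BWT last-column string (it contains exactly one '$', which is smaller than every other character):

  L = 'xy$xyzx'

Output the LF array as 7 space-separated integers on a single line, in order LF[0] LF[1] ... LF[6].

Char counts: '$':1, 'x':3, 'y':2, 'z':1
C (first-col start): C('$')=0, C('x')=1, C('y')=4, C('z')=6
L[0]='x': occ=0, LF[0]=C('x')+0=1+0=1
L[1]='y': occ=0, LF[1]=C('y')+0=4+0=4
L[2]='$': occ=0, LF[2]=C('$')+0=0+0=0
L[3]='x': occ=1, LF[3]=C('x')+1=1+1=2
L[4]='y': occ=1, LF[4]=C('y')+1=4+1=5
L[5]='z': occ=0, LF[5]=C('z')+0=6+0=6
L[6]='x': occ=2, LF[6]=C('x')+2=1+2=3

Answer: 1 4 0 2 5 6 3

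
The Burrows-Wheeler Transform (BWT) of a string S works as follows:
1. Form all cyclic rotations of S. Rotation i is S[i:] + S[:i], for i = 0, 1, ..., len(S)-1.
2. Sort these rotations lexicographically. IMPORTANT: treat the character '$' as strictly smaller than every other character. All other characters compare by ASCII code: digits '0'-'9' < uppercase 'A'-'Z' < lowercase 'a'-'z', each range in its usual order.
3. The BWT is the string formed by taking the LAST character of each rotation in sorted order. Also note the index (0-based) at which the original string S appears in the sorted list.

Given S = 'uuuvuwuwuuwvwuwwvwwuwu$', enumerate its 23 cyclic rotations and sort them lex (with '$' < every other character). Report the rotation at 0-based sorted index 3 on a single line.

Answer: uuvuwuwuuwvwuwwvwwuwu$u

Derivation:
All 23 rotations (rotation i = S[i:]+S[:i]):
  rot[0] = uuuvuwuwuuwvwuwwvwwuwu$
  rot[1] = uuvuwuwuuwvwuwwvwwuwu$u
  rot[2] = uvuwuwuuwvwuwwvwwuwu$uu
  rot[3] = vuwuwuuwvwuwwvwwuwu$uuu
  rot[4] = uwuwuuwvwuwwvwwuwu$uuuv
  rot[5] = wuwuuwvwuwwvwwuwu$uuuvu
  rot[6] = uwuuwvwuwwvwwuwu$uuuvuw
  rot[7] = wuuwvwuwwvwwuwu$uuuvuwu
  rot[8] = uuwvwuwwvwwuwu$uuuvuwuw
  rot[9] = uwvwuwwvwwuwu$uuuvuwuwu
  rot[10] = wvwuwwvwwuwu$uuuvuwuwuu
  rot[11] = vwuwwvwwuwu$uuuvuwuwuuw
  rot[12] = wuwwvwwuwu$uuuvuwuwuuwv
  rot[13] = uwwvwwuwu$uuuvuwuwuuwvw
  rot[14] = wwvwwuwu$uuuvuwuwuuwvwu
  rot[15] = wvwwuwu$uuuvuwuwuuwvwuw
  rot[16] = vwwuwu$uuuvuwuwuuwvwuww
  rot[17] = wwuwu$uuuvuwuwuuwvwuwwv
  rot[18] = wuwu$uuuvuwuwuuwvwuwwvw
  rot[19] = uwu$uuuvuwuwuuwvwuwwvww
  rot[20] = wu$uuuvuwuwuuwvwuwwvwwu
  rot[21] = u$uuuvuwuwuuwvwuwwvwwuw
  rot[22] = $uuuvuwuwuuwvwuwwvwwuwu
Sorted (with $ < everything):
  sorted[0] = $uuuvuwuwuuwvwuwwvwwuwu
  sorted[1] = u$uuuvuwuwuuwvwuwwvwwuw
  sorted[2] = uuuvuwuwuuwvwuwwvwwuwu$
  sorted[3] = uuvuwuwuuwvwuwwvwwuwu$u
  sorted[4] = uuwvwuwwvwwuwu$uuuvuwuw
  sorted[5] = uvuwuwuuwvwuwwvwwuwu$uu
  sorted[6] = uwu$uuuvuwuwuuwvwuwwvww
  sorted[7] = uwuuwvwuwwvwwuwu$uuuvuw
  sorted[8] = uwuwuuwvwuwwvwwuwu$uuuv
  sorted[9] = uwvwuwwvwwuwu$uuuvuwuwu
  sorted[10] = uwwvwwuwu$uuuvuwuwuuwvw
  sorted[11] = vuwuwuuwvwuwwvwwuwu$uuu
  sorted[12] = vwuwwvwwuwu$uuuvuwuwuuw
  sorted[13] = vwwuwu$uuuvuwuwuuwvwuww
  sorted[14] = wu$uuuvuwuwuuwvwuwwvwwu
  sorted[15] = wuuwvwuwwvwwuwu$uuuvuwu
  sorted[16] = wuwu$uuuvuwuwuuwvwuwwvw
  sorted[17] = wuwuuwvwuwwvwwuwu$uuuvu
  sorted[18] = wuwwvwwuwu$uuuvuwuwuuwv
  sorted[19] = wvwuwwvwwuwu$uuuvuwuwuu
  sorted[20] = wvwwuwu$uuuvuwuwuuwvwuw
  sorted[21] = wwuwu$uuuvuwuwuuwvwuwwv
  sorted[22] = wwvwwuwu$uuuvuwuwuuwvwu
sorted[3] = uuvuwuwuuwvwuwwvwwuwu$u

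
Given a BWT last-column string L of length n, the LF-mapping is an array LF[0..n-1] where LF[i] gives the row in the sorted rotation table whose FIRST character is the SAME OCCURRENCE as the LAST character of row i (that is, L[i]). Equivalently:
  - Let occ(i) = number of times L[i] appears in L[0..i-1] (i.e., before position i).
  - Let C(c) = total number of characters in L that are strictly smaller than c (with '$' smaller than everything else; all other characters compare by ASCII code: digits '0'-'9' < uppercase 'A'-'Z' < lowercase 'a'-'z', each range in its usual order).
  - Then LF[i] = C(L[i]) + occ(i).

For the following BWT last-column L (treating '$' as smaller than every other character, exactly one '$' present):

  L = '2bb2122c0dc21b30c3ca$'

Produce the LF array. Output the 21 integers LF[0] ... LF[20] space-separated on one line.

Char counts: '$':1, '0':2, '1':2, '2':5, '3':2, 'a':1, 'b':3, 'c':4, 'd':1
C (first-col start): C('$')=0, C('0')=1, C('1')=3, C('2')=5, C('3')=10, C('a')=12, C('b')=13, C('c')=16, C('d')=20
L[0]='2': occ=0, LF[0]=C('2')+0=5+0=5
L[1]='b': occ=0, LF[1]=C('b')+0=13+0=13
L[2]='b': occ=1, LF[2]=C('b')+1=13+1=14
L[3]='2': occ=1, LF[3]=C('2')+1=5+1=6
L[4]='1': occ=0, LF[4]=C('1')+0=3+0=3
L[5]='2': occ=2, LF[5]=C('2')+2=5+2=7
L[6]='2': occ=3, LF[6]=C('2')+3=5+3=8
L[7]='c': occ=0, LF[7]=C('c')+0=16+0=16
L[8]='0': occ=0, LF[8]=C('0')+0=1+0=1
L[9]='d': occ=0, LF[9]=C('d')+0=20+0=20
L[10]='c': occ=1, LF[10]=C('c')+1=16+1=17
L[11]='2': occ=4, LF[11]=C('2')+4=5+4=9
L[12]='1': occ=1, LF[12]=C('1')+1=3+1=4
L[13]='b': occ=2, LF[13]=C('b')+2=13+2=15
L[14]='3': occ=0, LF[14]=C('3')+0=10+0=10
L[15]='0': occ=1, LF[15]=C('0')+1=1+1=2
L[16]='c': occ=2, LF[16]=C('c')+2=16+2=18
L[17]='3': occ=1, LF[17]=C('3')+1=10+1=11
L[18]='c': occ=3, LF[18]=C('c')+3=16+3=19
L[19]='a': occ=0, LF[19]=C('a')+0=12+0=12
L[20]='$': occ=0, LF[20]=C('$')+0=0+0=0

Answer: 5 13 14 6 3 7 8 16 1 20 17 9 4 15 10 2 18 11 19 12 0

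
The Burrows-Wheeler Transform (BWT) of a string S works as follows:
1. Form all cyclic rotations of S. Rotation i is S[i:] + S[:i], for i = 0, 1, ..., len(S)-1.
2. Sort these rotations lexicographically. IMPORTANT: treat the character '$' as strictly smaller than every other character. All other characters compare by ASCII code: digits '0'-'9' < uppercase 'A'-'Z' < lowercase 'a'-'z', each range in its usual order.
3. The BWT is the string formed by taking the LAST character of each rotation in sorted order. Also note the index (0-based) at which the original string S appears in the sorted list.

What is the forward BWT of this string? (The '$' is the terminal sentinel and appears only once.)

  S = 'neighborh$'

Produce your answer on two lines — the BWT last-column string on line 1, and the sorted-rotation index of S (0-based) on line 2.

All 10 rotations (rotation i = S[i:]+S[:i]):
  rot[0] = neighborh$
  rot[1] = eighborh$n
  rot[2] = ighborh$ne
  rot[3] = ghborh$nei
  rot[4] = hborh$neig
  rot[5] = borh$neigh
  rot[6] = orh$neighb
  rot[7] = rh$neighbo
  rot[8] = h$neighbor
  rot[9] = $neighborh
Sorted (with $ < everything):
  sorted[0] = $neighborh  (last char: 'h')
  sorted[1] = borh$neigh  (last char: 'h')
  sorted[2] = eighborh$n  (last char: 'n')
  sorted[3] = ghborh$nei  (last char: 'i')
  sorted[4] = h$neighbor  (last char: 'r')
  sorted[5] = hborh$neig  (last char: 'g')
  sorted[6] = ighborh$ne  (last char: 'e')
  sorted[7] = neighborh$  (last char: '$')
  sorted[8] = orh$neighb  (last char: 'b')
  sorted[9] = rh$neighbo  (last char: 'o')
Last column: hhnirge$bo
Original string S is at sorted index 7

Answer: hhnirge$bo
7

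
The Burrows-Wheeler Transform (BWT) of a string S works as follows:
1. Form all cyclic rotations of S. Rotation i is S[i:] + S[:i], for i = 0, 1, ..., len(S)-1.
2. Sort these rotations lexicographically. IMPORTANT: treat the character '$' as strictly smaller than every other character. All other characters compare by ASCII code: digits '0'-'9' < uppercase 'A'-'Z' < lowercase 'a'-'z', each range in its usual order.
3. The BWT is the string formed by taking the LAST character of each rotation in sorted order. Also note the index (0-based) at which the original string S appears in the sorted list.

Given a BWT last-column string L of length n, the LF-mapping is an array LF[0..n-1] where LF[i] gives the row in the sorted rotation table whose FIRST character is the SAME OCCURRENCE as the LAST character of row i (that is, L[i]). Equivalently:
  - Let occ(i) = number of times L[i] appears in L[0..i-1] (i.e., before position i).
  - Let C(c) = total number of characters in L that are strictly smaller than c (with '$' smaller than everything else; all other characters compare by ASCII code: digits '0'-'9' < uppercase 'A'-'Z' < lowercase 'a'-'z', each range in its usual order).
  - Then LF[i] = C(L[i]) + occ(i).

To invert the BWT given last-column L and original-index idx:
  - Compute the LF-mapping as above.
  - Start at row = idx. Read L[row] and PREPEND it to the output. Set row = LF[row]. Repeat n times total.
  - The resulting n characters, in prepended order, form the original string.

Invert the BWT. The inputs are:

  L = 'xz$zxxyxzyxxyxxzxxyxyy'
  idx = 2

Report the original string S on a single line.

Answer: xxxyxyzxyyxxzxxxyzyzx$

Derivation:
LF mapping: 1 18 0 19 2 3 12 4 20 13 5 6 14 7 8 21 9 10 15 11 16 17
Walk LF starting at row 2, prepending L[row]:
  step 1: row=2, L[2]='$', prepend. Next row=LF[2]=0
  step 2: row=0, L[0]='x', prepend. Next row=LF[0]=1
  step 3: row=1, L[1]='z', prepend. Next row=LF[1]=18
  step 4: row=18, L[18]='y', prepend. Next row=LF[18]=15
  step 5: row=15, L[15]='z', prepend. Next row=LF[15]=21
  step 6: row=21, L[21]='y', prepend. Next row=LF[21]=17
  step 7: row=17, L[17]='x', prepend. Next row=LF[17]=10
  step 8: row=10, L[10]='x', prepend. Next row=LF[10]=5
  step 9: row=5, L[5]='x', prepend. Next row=LF[5]=3
  step 10: row=3, L[3]='z', prepend. Next row=LF[3]=19
  step 11: row=19, L[19]='x', prepend. Next row=LF[19]=11
  step 12: row=11, L[11]='x', prepend. Next row=LF[11]=6
  step 13: row=6, L[6]='y', prepend. Next row=LF[6]=12
  step 14: row=12, L[12]='y', prepend. Next row=LF[12]=14
  step 15: row=14, L[14]='x', prepend. Next row=LF[14]=8
  step 16: row=8, L[8]='z', prepend. Next row=LF[8]=20
  step 17: row=20, L[20]='y', prepend. Next row=LF[20]=16
  step 18: row=16, L[16]='x', prepend. Next row=LF[16]=9
  step 19: row=9, L[9]='y', prepend. Next row=LF[9]=13
  step 20: row=13, L[13]='x', prepend. Next row=LF[13]=7
  step 21: row=7, L[7]='x', prepend. Next row=LF[7]=4
  step 22: row=4, L[4]='x', prepend. Next row=LF[4]=2
Reversed output: xxxyxyzxyyxxzxxxyzyzx$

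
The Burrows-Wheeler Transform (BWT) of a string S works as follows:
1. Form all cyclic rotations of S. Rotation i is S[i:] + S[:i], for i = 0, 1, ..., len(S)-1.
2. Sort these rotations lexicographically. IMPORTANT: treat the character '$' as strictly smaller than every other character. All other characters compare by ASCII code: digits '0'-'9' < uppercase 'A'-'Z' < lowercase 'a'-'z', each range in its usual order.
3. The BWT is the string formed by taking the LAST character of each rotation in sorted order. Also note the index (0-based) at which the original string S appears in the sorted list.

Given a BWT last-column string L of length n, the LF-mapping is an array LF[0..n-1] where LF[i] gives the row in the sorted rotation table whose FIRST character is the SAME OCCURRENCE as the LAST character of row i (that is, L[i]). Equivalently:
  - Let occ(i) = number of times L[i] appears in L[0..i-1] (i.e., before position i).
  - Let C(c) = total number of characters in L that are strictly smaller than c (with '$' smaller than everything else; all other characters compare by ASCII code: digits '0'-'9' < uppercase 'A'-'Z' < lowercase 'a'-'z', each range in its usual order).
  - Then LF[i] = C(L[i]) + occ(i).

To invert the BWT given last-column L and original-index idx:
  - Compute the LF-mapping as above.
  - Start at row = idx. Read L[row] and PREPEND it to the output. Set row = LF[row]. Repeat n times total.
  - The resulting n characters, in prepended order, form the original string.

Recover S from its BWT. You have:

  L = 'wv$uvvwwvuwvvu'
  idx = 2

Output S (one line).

LF mapping: 10 4 0 1 5 6 11 12 7 2 13 8 9 3
Walk LF starting at row 2, prepending L[row]:
  step 1: row=2, L[2]='$', prepend. Next row=LF[2]=0
  step 2: row=0, L[0]='w', prepend. Next row=LF[0]=10
  step 3: row=10, L[10]='w', prepend. Next row=LF[10]=13
  step 4: row=13, L[13]='u', prepend. Next row=LF[13]=3
  step 5: row=3, L[3]='u', prepend. Next row=LF[3]=1
  step 6: row=1, L[1]='v', prepend. Next row=LF[1]=4
  step 7: row=4, L[4]='v', prepend. Next row=LF[4]=5
  step 8: row=5, L[5]='v', prepend. Next row=LF[5]=6
  step 9: row=6, L[6]='w', prepend. Next row=LF[6]=11
  step 10: row=11, L[11]='v', prepend. Next row=LF[11]=8
  step 11: row=8, L[8]='v', prepend. Next row=LF[8]=7
  step 12: row=7, L[7]='w', prepend. Next row=LF[7]=12
  step 13: row=12, L[12]='v', prepend. Next row=LF[12]=9
  step 14: row=9, L[9]='u', prepend. Next row=LF[9]=2
Reversed output: uvwvvwvvvuuww$

Answer: uvwvvwvvvuuww$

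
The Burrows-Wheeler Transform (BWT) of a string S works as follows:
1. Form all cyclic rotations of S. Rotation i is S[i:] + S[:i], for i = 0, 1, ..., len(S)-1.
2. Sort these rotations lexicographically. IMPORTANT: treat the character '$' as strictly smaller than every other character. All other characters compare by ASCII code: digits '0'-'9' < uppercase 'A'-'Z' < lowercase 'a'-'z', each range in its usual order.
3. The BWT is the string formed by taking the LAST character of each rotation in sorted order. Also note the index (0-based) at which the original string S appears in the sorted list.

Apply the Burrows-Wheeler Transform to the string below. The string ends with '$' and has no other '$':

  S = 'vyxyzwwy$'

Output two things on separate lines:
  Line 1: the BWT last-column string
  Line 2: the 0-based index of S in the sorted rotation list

Answer: y$zwywvxy
1

Derivation:
All 9 rotations (rotation i = S[i:]+S[:i]):
  rot[0] = vyxyzwwy$
  rot[1] = yxyzwwy$v
  rot[2] = xyzwwy$vy
  rot[3] = yzwwy$vyx
  rot[4] = zwwy$vyxy
  rot[5] = wwy$vyxyz
  rot[6] = wy$vyxyzw
  rot[7] = y$vyxyzww
  rot[8] = $vyxyzwwy
Sorted (with $ < everything):
  sorted[0] = $vyxyzwwy  (last char: 'y')
  sorted[1] = vyxyzwwy$  (last char: '$')
  sorted[2] = wwy$vyxyz  (last char: 'z')
  sorted[3] = wy$vyxyzw  (last char: 'w')
  sorted[4] = xyzwwy$vy  (last char: 'y')
  sorted[5] = y$vyxyzww  (last char: 'w')
  sorted[6] = yxyzwwy$v  (last char: 'v')
  sorted[7] = yzwwy$vyx  (last char: 'x')
  sorted[8] = zwwy$vyxy  (last char: 'y')
Last column: y$zwywvxy
Original string S is at sorted index 1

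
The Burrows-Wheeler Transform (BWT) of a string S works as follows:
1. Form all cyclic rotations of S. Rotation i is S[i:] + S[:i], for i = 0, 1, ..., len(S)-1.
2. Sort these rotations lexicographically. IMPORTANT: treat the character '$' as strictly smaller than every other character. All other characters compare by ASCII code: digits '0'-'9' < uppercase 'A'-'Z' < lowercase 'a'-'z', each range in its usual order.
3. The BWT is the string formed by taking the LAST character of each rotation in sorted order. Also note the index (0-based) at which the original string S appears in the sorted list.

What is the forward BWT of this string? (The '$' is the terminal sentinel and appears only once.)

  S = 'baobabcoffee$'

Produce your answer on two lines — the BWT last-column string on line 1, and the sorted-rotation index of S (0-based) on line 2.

Answer: ebbo$abeffoac
4

Derivation:
All 13 rotations (rotation i = S[i:]+S[:i]):
  rot[0] = baobabcoffee$
  rot[1] = aobabcoffee$b
  rot[2] = obabcoffee$ba
  rot[3] = babcoffee$bao
  rot[4] = abcoffee$baob
  rot[5] = bcoffee$baoba
  rot[6] = coffee$baobab
  rot[7] = offee$baobabc
  rot[8] = ffee$baobabco
  rot[9] = fee$baobabcof
  rot[10] = ee$baobabcoff
  rot[11] = e$baobabcoffe
  rot[12] = $baobabcoffee
Sorted (with $ < everything):
  sorted[0] = $baobabcoffee  (last char: 'e')
  sorted[1] = abcoffee$baob  (last char: 'b')
  sorted[2] = aobabcoffee$b  (last char: 'b')
  sorted[3] = babcoffee$bao  (last char: 'o')
  sorted[4] = baobabcoffee$  (last char: '$')
  sorted[5] = bcoffee$baoba  (last char: 'a')
  sorted[6] = coffee$baobab  (last char: 'b')
  sorted[7] = e$baobabcoffe  (last char: 'e')
  sorted[8] = ee$baobabcoff  (last char: 'f')
  sorted[9] = fee$baobabcof  (last char: 'f')
  sorted[10] = ffee$baobabco  (last char: 'o')
  sorted[11] = obabcoffee$ba  (last char: 'a')
  sorted[12] = offee$baobabc  (last char: 'c')
Last column: ebbo$abeffoac
Original string S is at sorted index 4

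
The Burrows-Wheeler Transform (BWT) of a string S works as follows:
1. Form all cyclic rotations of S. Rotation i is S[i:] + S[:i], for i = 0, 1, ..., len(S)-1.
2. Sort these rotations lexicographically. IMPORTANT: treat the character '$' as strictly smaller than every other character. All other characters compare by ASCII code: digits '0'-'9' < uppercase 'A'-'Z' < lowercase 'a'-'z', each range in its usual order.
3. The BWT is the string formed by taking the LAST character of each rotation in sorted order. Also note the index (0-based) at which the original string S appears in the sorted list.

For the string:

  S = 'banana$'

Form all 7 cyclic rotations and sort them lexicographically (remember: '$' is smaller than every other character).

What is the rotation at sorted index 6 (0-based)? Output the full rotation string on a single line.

Answer: nana$ba

Derivation:
All 7 rotations (rotation i = S[i:]+S[:i]):
  rot[0] = banana$
  rot[1] = anana$b
  rot[2] = nana$ba
  rot[3] = ana$ban
  rot[4] = na$bana
  rot[5] = a$banan
  rot[6] = $banana
Sorted (with $ < everything):
  sorted[0] = $banana
  sorted[1] = a$banan
  sorted[2] = ana$ban
  sorted[3] = anana$b
  sorted[4] = banana$
  sorted[5] = na$bana
  sorted[6] = nana$ba
sorted[6] = nana$ba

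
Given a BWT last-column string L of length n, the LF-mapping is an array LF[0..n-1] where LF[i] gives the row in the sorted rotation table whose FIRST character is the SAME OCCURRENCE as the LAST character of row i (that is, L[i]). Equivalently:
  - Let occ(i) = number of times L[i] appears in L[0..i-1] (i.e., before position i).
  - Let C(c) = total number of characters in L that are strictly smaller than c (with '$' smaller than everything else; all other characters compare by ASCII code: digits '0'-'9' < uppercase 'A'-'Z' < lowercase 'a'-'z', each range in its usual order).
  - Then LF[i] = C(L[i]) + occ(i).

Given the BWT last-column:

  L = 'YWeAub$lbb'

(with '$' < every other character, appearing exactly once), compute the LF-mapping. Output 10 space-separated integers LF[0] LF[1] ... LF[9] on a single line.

Char counts: '$':1, 'A':1, 'W':1, 'Y':1, 'b':3, 'e':1, 'l':1, 'u':1
C (first-col start): C('$')=0, C('A')=1, C('W')=2, C('Y')=3, C('b')=4, C('e')=7, C('l')=8, C('u')=9
L[0]='Y': occ=0, LF[0]=C('Y')+0=3+0=3
L[1]='W': occ=0, LF[1]=C('W')+0=2+0=2
L[2]='e': occ=0, LF[2]=C('e')+0=7+0=7
L[3]='A': occ=0, LF[3]=C('A')+0=1+0=1
L[4]='u': occ=0, LF[4]=C('u')+0=9+0=9
L[5]='b': occ=0, LF[5]=C('b')+0=4+0=4
L[6]='$': occ=0, LF[6]=C('$')+0=0+0=0
L[7]='l': occ=0, LF[7]=C('l')+0=8+0=8
L[8]='b': occ=1, LF[8]=C('b')+1=4+1=5
L[9]='b': occ=2, LF[9]=C('b')+2=4+2=6

Answer: 3 2 7 1 9 4 0 8 5 6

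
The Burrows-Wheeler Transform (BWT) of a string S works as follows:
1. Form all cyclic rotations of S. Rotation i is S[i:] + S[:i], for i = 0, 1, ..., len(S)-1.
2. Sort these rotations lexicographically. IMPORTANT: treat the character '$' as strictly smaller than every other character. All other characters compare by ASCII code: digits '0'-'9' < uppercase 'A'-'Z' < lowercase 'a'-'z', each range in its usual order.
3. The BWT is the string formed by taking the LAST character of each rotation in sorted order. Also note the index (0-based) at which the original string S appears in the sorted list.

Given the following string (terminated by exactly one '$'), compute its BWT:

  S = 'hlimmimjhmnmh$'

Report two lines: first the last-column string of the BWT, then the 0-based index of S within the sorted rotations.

Answer: hm$jmlmhnmiihm
2

Derivation:
All 14 rotations (rotation i = S[i:]+S[:i]):
  rot[0] = hlimmimjhmnmh$
  rot[1] = limmimjhmnmh$h
  rot[2] = immimjhmnmh$hl
  rot[3] = mmimjhmnmh$hli
  rot[4] = mimjhmnmh$hlim
  rot[5] = imjhmnmh$hlimm
  rot[6] = mjhmnmh$hlimmi
  rot[7] = jhmnmh$hlimmim
  rot[8] = hmnmh$hlimmimj
  rot[9] = mnmh$hlimmimjh
  rot[10] = nmh$hlimmimjhm
  rot[11] = mh$hlimmimjhmn
  rot[12] = h$hlimmimjhmnm
  rot[13] = $hlimmimjhmnmh
Sorted (with $ < everything):
  sorted[0] = $hlimmimjhmnmh  (last char: 'h')
  sorted[1] = h$hlimmimjhmnm  (last char: 'm')
  sorted[2] = hlimmimjhmnmh$  (last char: '$')
  sorted[3] = hmnmh$hlimmimj  (last char: 'j')
  sorted[4] = imjhmnmh$hlimm  (last char: 'm')
  sorted[5] = immimjhmnmh$hl  (last char: 'l')
  sorted[6] = jhmnmh$hlimmim  (last char: 'm')
  sorted[7] = limmimjhmnmh$h  (last char: 'h')
  sorted[8] = mh$hlimmimjhmn  (last char: 'n')
  sorted[9] = mimjhmnmh$hlim  (last char: 'm')
  sorted[10] = mjhmnmh$hlimmi  (last char: 'i')
  sorted[11] = mmimjhmnmh$hli  (last char: 'i')
  sorted[12] = mnmh$hlimmimjh  (last char: 'h')
  sorted[13] = nmh$hlimmimjhm  (last char: 'm')
Last column: hm$jmlmhnmiihm
Original string S is at sorted index 2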